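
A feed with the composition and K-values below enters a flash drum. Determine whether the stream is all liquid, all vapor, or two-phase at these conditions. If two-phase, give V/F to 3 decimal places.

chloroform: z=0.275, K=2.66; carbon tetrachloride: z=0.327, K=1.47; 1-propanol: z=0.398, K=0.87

ΣzᵢKᵢ = 1.558; Σzᵢ/Kᵢ = 0.783.
Since Σzᵢ/Kᵢ < 1 the mixture is above its dew point — single vapor phase.

all vapor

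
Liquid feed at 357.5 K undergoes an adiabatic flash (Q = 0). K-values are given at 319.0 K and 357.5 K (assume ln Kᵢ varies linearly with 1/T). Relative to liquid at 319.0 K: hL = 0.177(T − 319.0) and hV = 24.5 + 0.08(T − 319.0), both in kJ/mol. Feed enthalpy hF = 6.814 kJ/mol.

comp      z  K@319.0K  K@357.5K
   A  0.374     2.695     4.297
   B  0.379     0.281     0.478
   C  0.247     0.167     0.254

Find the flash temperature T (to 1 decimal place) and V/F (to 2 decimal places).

Adiabatic flash: solve Rachford–Rice at each trial T, then check hF = ψ·hV(T) + (1−ψ)·hL(T).
  T = 319.0 K: K = (2.695, 0.281, 0.167), RR gives ψ = 0.120, H_out = 2.939 kJ/mol
  T = 357.5 K: K = (4.297, 0.478, 0.254), RR gives ψ = 0.416, H_out = 15.454 kJ/mol
  T = 338.2 K: K = (3.446, 0.372, 0.208), RR gives ψ = 0.282, H_out = 9.788 kJ/mol
  T = 328.6 K: K = (3.059, 0.325, 0.187), RR gives ψ = 0.208, H_out = 6.594 kJ/mol
  T = 333.4 K: K = (3.250, 0.348, 0.198), RR gives ψ = 0.246, H_out = 8.236 kJ/mol
  T = 331.0 K: K = (3.153, 0.336, 0.192), RR gives ψ = 0.227, H_out = 7.428 kJ/mol
Linear interpolation between T = 328.6 (H_out = 6.594) and T = 331.0 (H_out = 7.428) on hF = 6.814 gives T ≈ 329.2 K, at which ψ = 0.21.

T = 329.2 K, V/F = 0.21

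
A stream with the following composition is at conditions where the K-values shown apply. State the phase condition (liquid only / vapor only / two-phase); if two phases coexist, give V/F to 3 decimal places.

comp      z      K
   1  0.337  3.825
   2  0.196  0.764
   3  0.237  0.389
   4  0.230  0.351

ΣzᵢKᵢ = 1.612; Σzᵢ/Kᵢ = 1.609.
Both exceed 1, so a two-phase solution exists.
Let ψ = V/F and solve Σ zᵢ(Kᵢ−1)/(1+ψ(Kᵢ−1)) = 0.
Newton iteration, ψ⁰ = 0.5:
  ψ = 0.500: g = -0.0873, g' = -0.872 → ψ = 0.400
  ψ = 0.400: g = 0.0028, g' = -0.938 → ψ = 0.403
Converged at ψ = 0.403.

two-phase, V/F = 0.403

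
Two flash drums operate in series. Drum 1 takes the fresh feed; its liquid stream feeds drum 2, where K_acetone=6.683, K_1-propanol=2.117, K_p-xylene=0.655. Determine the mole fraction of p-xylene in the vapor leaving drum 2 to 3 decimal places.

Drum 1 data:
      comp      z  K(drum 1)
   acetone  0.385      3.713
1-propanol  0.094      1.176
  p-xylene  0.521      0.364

Drum 1:
Material balance + equilibrium reduce to Σ zᵢ(Kᵢ−1)/(1+ψ₁(Kᵢ−1)) = 0.
Check two-phase: ΣzᵢKᵢ = 1.730 > 1 and Σzᵢ/Kᵢ = 1.615 > 1, so g(0) = 0.730 > 0 and g(1) = -0.615 < 0.
Newton iteration, ψ₁⁰ = 0.55:
  ψ₁ = 0.550: g = -0.0754, g' = -0.957 → ψ₁ = 0.471
  ψ₁ = 0.471: g = 0.0006, g' = -0.978 → ψ₁ = 0.472
Converged at ψ₁ = 0.472.
Drum-1 compositions:
  acetone: x = 0.169, y = 0.627
  1-propanol: x = 0.087, y = 0.102
  p-xylene: x = 0.744, y = 0.271
Drum-2 feed = drum-1 liquid: z₂ = (0.1689, 0.0868, 0.7443).
Drum 2:
Newton–Raphson from ψ₂ = 0.68:
  ψ₂ = 0.680: g = -0.0831, g' = -0.417 → ψ₂ = 0.480
  ψ₂ = 0.480: g = 0.0125, g' = -0.565 → ψ₂ = 0.503
Converged at ψ₂ = 0.503.
  acetone: x = 0.044, y = 0.292
  1-propanol: x = 0.056, y = 0.118
  p-xylene: x = 0.901, y = 0.590

y_p-xylene (drum 2) = 0.590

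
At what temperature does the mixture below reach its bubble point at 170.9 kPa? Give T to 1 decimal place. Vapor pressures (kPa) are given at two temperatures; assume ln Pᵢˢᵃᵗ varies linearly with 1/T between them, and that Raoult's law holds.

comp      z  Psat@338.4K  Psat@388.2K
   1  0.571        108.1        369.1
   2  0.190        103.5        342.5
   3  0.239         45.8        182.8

T = 361.4 K

Bubble-point temperature: ΣzᵢPᵢˢᵃᵗ(T) = P. Interpolate ln Pᵢˢᵃᵗ = aᵢ + bᵢ/T.
  T = 338.4 K: ΣzᵢPᵢˢᵃᵗ = 92.34 kPa
  T = 388.2 K: ΣzᵢPᵢˢᵃᵗ = 319.52 kPa
  T = 363.3 K: ΣzᵢPᵢˢᵃᵗ = 179.16 kPa
  T = 350.9 K: ΣzᵢPᵢˢᵃᵗ = 130.30 kPa
  T = 357.1 K: ΣzᵢPᵢˢᵃᵗ = 153.21 kPa
  T = 360.2 K: ΣzᵢPᵢˢᵃᵗ = 165.79 kPa
  T = 361.8 K: ΣzᵢPᵢˢᵃᵗ = 172.59 kPa
Interpolating between 360.2 K and 361.8 K gives T ≈ 361.4 K.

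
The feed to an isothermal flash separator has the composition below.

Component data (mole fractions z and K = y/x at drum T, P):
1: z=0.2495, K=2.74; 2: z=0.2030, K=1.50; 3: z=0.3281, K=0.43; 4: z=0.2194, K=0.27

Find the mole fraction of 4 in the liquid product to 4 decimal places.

Let ψ = V/F and solve Σ zᵢ(Kᵢ−1)/(1+ψ(Kᵢ−1)) = 0.
Feasibility: ΣzᵢKᵢ = 1.1885, Σzᵢ/Kᵢ = 1.8020 — both > 1, two phases present.
Newton–Raphson from ψ = 0.5:
  ψ = 0.5000: g = -0.20043, g' = -0.7470 → ψ = 0.2317
  ψ = 0.2317: g = -0.00787, g' = -0.7353 → ψ = 0.2210
Converged at ψ = 0.2210.
Compositions from xᵢ = zᵢ/(1+ψ(Kᵢ−1)), yᵢ = Kᵢxᵢ:
  1: x = 0.1802, y = 0.4937
  2: x = 0.1828, y = 0.2742
  3: x = 0.3754, y = 0.1614
  4: x = 0.2616, y = 0.0706

x_4 = 0.2616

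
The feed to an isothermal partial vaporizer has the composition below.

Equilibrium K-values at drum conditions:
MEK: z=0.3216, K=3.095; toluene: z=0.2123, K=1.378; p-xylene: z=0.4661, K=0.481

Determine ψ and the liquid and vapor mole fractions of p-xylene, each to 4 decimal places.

Rachford–Rice: g(ψ) = Σ zᵢ(Kᵢ−1)/(1+ψ(Kᵢ−1)) = 0.
Check two-phase: ΣzᵢKᵢ = 1.5121 > 1 and Σzᵢ/Kᵢ = 1.2270 > 1, so g(0) = 0.5121 > 0 and g(1) = -0.2270 < 0.
Newton–Raphson from ψ = 0.66:
  ψ = 0.6600: g = -0.02095, g' = -0.5585 → ψ = 0.6225
Converged at ψ = 0.6225.
Compositions from xᵢ = zᵢ/(1+ψ(Kᵢ−1)), yᵢ = Kᵢxᵢ:
  MEK: x = 0.1396, y = 0.4320
  toluene: x = 0.1719, y = 0.2368
  p-xylene: x = 0.6886, y = 0.3312

ψ = 0.6225, x_p-xylene = 0.6886, y_p-xylene = 0.3312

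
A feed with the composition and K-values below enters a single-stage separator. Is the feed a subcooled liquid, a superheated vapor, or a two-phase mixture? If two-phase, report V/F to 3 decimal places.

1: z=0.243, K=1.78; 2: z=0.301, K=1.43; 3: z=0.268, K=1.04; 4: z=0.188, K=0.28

two-phase, V/F = 0.610

ΣzᵢKᵢ = 1.194; Σzᵢ/Kᵢ = 1.276.
Both exceed 1, so a two-phase solution exists.
Material balance + equilibrium reduce to Σ zᵢ(Kᵢ−1)/(1+ψ(Kᵢ−1)) = 0.
Newton iteration, ψ⁰ = 0.5:
  ψ = 0.500: g = 0.0419, g' = -0.353 → ψ = 0.619
  ψ = 0.619: g = -0.0036, g' = -0.419 → ψ = 0.610
Converged at ψ = 0.610.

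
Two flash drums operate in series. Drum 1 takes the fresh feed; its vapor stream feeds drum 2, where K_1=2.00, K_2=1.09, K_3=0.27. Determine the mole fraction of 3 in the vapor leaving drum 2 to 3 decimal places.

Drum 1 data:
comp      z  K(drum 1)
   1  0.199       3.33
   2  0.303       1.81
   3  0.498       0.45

y_3 (drum 2) = 0.102

Drum 1:
Rachford–Rice: g(ψ₁) = Σ zᵢ(Kᵢ−1)/(1+ψ₁(Kᵢ−1)) = 0.
Feasibility: ΣzᵢKᵢ = 1.435, Σzᵢ/Kᵢ = 1.334 — both > 1, two phases present.
Newton iteration, ψ₁⁰ = 0.5:
  ψ₁ = 0.500: g = 0.0111, g' = -0.618 → ψ₁ = 0.518
Converged at ψ₁ = 0.518.
Drum-1 compositions:
  1: x = 0.090, y = 0.300
  2: x = 0.213, y = 0.386
  3: x = 0.696, y = 0.313
Drum-2 feed = drum-1 vapor: z₂ = (0.3003, 0.3863, 0.3134).
Drum 2:
Rachford–Rice: g(ψ₂) = Σ zᵢ(Kᵢ−1)/(1+ψ₂(Kᵢ−1)) = 0.
g(0) = ΣzᵢKᵢ − 1 = 0.106 and g(1) = 1 − Σzᵢ/Kᵢ = -0.665, so a root lies in (0, 1).
Newton–Raphson from ψ₂ = 0.5:
  ψ₂ = 0.500: g = -0.1268, g' = -0.550 → ψ₂ = 0.270
  ψ₂ = 0.270: g = -0.0144, g' = -0.448 → ψ₂ = 0.238
  ψ₂ = 0.238: g = -0.0001, g' = -0.443 → ψ₂ = 0.237
Converged at ψ₂ = 0.237.
  1: x = 0.243, y = 0.485
  2: x = 0.378, y = 0.412
  3: x = 0.379, y = 0.102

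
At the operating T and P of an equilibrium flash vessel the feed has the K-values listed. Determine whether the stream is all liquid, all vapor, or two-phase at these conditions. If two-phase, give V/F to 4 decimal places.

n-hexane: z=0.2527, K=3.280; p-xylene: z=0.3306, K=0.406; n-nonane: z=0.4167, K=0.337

two-phase, V/F = 0.0717

ΣzᵢKᵢ = 1.1035; Σzᵢ/Kᵢ = 2.1278.
Both exceed 1, so a two-phase solution exists.
Newton–Raphson from ψ = 0.38:
  ψ = 0.3800: g = -0.31424, g' = -0.8990 → ψ = 0.0305
  ψ = 0.0305: g = 0.05679, g' = -1.4604 → ψ = 0.0693
  ψ = 0.0693: g = 0.00311, g' = -1.3076 → ψ = 0.0717
Converged at ψ = 0.0717.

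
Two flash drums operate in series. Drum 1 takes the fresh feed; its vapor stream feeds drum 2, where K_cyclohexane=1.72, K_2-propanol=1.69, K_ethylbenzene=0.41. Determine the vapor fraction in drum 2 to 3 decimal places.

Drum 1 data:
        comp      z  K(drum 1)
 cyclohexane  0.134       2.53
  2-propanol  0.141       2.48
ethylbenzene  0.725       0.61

V/F (drum 2) = 0.186

Drum 1:
Rachford–Rice: g(ψ₁) = Σ zᵢ(Kᵢ−1)/(1+ψ₁(Kᵢ−1)) = 0.
g(0) = ΣzᵢKᵢ − 1 = 0.131 and g(1) = 1 − Σzᵢ/Kᵢ = -0.298, so a root lies in (0, 1).
Newton–Raphson from ψ₁ = 0.5:
  ψ₁ = 0.500: g = -0.1152, g' = -0.373 → ψ₁ = 0.191
  ψ₁ = 0.191: g = 0.0158, g' = -0.504 → ψ₁ = 0.222
  ψ₁ = 0.222: g = 0.0004, g' = -0.482 → ψ₁ = 0.223
Converged at ψ₁ = 0.223.
Drum-1 compositions:
  cyclohexane: x = 0.100, y = 0.253
  2-propanol: x = 0.106, y = 0.263
  ethylbenzene: x = 0.794, y = 0.484
Drum-2 feed = drum-1 vapor: z₂ = (0.2527, 0.2629, 0.4844).
Drum 2:
Let ψ₂ = V/F and solve Σ zᵢ(Kᵢ−1)/(1+ψ₂(Kᵢ−1)) = 0.
g(0) = ΣzᵢKᵢ − 1 = 0.078 and g(1) = 1 − Σzᵢ/Kᵢ = -0.484, so a root lies in (0, 1).
Newton–Raphson from ψ₂ = 0.5:
  ψ₂ = 0.500: g = -0.1367, g' = -0.479 → ψ₂ = 0.215
  ψ₂ = 0.215: g = -0.0117, g' = -0.414 → ψ₂ = 0.187
  ψ₂ = 0.187: g = -0.0000, g' = -0.413 → ψ₂ = 0.186
Converged at ψ₂ = 0.186.
  cyclohexane: x = 0.223, y = 0.383
  2-propanol: x = 0.233, y = 0.394
  ethylbenzene: x = 0.544, y = 0.223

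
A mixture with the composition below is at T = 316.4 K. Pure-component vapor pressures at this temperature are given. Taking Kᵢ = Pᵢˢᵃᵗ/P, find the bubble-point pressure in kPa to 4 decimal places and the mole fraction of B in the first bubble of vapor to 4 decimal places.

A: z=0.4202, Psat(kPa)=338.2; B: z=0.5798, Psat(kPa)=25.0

At the bubble point ψ → 0, so ΣzᵢKᵢ = 1 with Kᵢ = Pᵢˢᵃᵗ/P ⇒ P = ΣzᵢPᵢˢᵃᵗ.
P = 0.4202·338.2 + 0.5798·25.0 = 156.6066 kPa
yᵢ = zᵢPᵢˢᵃᵗ/P ⇒ y_B = 0.5798·25.0/156.6066 = 0.0926

Pbub = 156.6066 kPa, y_B = 0.0926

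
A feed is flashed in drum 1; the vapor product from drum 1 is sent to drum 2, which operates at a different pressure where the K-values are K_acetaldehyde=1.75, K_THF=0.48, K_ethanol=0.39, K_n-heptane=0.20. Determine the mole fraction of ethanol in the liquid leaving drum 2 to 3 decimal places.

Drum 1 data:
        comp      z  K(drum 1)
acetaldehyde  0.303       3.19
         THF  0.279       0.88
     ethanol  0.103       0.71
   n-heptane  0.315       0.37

Drum 1:
Iterate (Newton) starting at ψ₁ = 0.66:
  ψ₁ = 0.660: g = -0.1416, g' = -0.627 → ψ₁ = 0.434
  ψ₁ = 0.434: g = -0.0025, g' = -0.635 → ψ₁ = 0.430
Converged at ψ₁ = 0.430.
Drum-1 compositions:
  acetaldehyde: x = 0.156, y = 0.498
  THF: x = 0.294, y = 0.259
  ethanol: x = 0.118, y = 0.084
  n-heptane: x = 0.432, y = 0.160
Drum-2 feed = drum-1 vapor: z₂ = (0.4977, 0.2589, 0.0836, 0.1599).
Drum 2:
Rachford–Rice: g(ψ₂) = Σ zᵢ(Kᵢ−1)/(1+ψ₂(Kᵢ−1)) = 0.
Feasibility: ΣzᵢKᵢ = 1.060, Σzᵢ/Kᵢ = 1.837 — both > 1, two phases present.
Newton iteration, ψ₂⁰ = 0.5:
  ψ₂ = 0.500: g = -0.1970, g' = -0.625 → ψ₂ = 0.185
  ψ₂ = 0.185: g = -0.0286, g' = -0.482 → ψ₂ = 0.125
Converged at ψ₂ = 0.125.
  acetaldehyde: x = 0.455, y = 0.796
  THF: x = 0.277, y = 0.133
  ethanol: x = 0.090, y = 0.035
  n-heptane: x = 0.178, y = 0.036

x_ethanol (drum 2) = 0.090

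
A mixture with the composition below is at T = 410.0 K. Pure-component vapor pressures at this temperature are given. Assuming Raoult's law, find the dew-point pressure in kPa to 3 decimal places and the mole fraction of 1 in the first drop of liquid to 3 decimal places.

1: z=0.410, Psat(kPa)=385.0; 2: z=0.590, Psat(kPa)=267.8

At the dew point ψ → 1, so Σzᵢ/Kᵢ = 1 with Kᵢ = Pᵢˢᵃᵗ/P ⇒ 1/P = Σzᵢ/Pᵢˢᵃᵗ.
1/P = 0.410/385.0 + 0.590/267.8 = 0.003268 ⇒ P = 305.991 kPa
xᵢ = zᵢP/Pᵢˢᵃᵗ ⇒ x_1 = 0.410·305.991/385.0 = 0.326

Pdew = 305.991 kPa, x_1 = 0.326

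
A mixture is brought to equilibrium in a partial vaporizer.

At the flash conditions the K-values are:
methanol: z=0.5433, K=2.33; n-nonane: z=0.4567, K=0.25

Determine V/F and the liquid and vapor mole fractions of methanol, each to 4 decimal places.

V/F = 0.3810, x_methanol = 0.3606, y_methanol = 0.8401

Rachford–Rice: g(V/F) = Σ zᵢ(Kᵢ−1)/(1+V/F(Kᵢ−1)) = 0.
Check two-phase: ΣzᵢKᵢ = 1.3801 > 1 and Σzᵢ/Kᵢ = 2.0600 > 1, so g(0) = 0.3801 > 0 and g(1) = -1.0600 < 0.
Newton iteration, V/F⁰ = 0.3:
  V/F = 0.3000: g = 0.07454, g' = -0.9187 → V/F = 0.3811
  V/F = 0.3811: g = -0.00010, g' = -0.9269 → V/F = 0.3810
Converged at V/F = 0.3810.
Compositions from xᵢ = zᵢ/(1+V/F(Kᵢ−1)), yᵢ = Kᵢxᵢ:
  methanol: x = 0.3606, y = 0.8401
  n-nonane: x = 0.6394, y = 0.1599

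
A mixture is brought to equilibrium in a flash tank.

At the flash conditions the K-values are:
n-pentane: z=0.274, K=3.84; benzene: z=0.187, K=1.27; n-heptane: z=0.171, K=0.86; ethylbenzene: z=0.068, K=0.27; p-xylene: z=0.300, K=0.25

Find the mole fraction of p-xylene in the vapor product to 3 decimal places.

y_p-xylene = 0.106

Rachford–Rice: g(ψ) = Σ zᵢ(Kᵢ−1)/(1+ψ(Kᵢ−1)) = 0.
g(0) = ΣzᵢKᵢ − 1 = 0.530 and g(1) = 1 − Σzᵢ/Kᵢ = -0.869, so a root lies in (0, 1).
Iterate (Newton) starting at ψ = 0.68:
  ψ = 0.680: g = -0.2761, g' = -1.117 → ψ = 0.433
  ψ = 0.433: g = -0.0369, g' = -0.907 → ψ = 0.392
Converged at ψ = 0.392.
Compositions from xᵢ = zᵢ/(1+ψ(Kᵢ−1)), yᵢ = Kᵢxᵢ:
  n-pentane: x = 0.130, y = 0.498
  benzene: x = 0.169, y = 0.215
  n-heptane: x = 0.181, y = 0.156
  ethylbenzene: x = 0.095, y = 0.026
  p-xylene: x = 0.425, y = 0.106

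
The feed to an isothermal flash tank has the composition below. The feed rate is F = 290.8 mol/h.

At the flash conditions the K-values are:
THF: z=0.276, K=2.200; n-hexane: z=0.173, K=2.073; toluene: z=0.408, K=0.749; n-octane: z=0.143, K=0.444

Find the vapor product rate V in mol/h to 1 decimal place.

V = 230.5 mol/h

Material balance + equilibrium reduce to Σ zᵢ(Kᵢ−1)/(1+β(Kᵢ−1)) = 0.
g(0) = ΣzᵢKᵢ − 1 = 0.335 and g(1) = 1 − Σzᵢ/Kᵢ = -0.076, so a root lies in (0, 1).
Iterate (Newton) starting at β = 0.5:
  β = 0.500: g = 0.1006, g' = -0.358 → β = 0.781
  β = 0.781: g = 0.0041, g' = -0.343 → β = 0.793
Converged at β = 0.793.
Then V = β·F = 0.7928·290.8 = 230.5 mol/h and L = F − V = 60.3 mol/h.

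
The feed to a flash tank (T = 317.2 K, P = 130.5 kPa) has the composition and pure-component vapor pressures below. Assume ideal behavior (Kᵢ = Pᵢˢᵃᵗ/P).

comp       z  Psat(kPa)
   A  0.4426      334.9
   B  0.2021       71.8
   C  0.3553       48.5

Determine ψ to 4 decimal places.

Raoult's law: Kᵢ = Pᵢˢᵃᵗ/P = Pᵢˢᵃᵗ/130.5.
  K_A = 334.9/130.5 = 2.566284, K_B = 71.8/130.5 = 0.550192, K_C = 48.5/130.5 = 0.371648
Let ψ = V/F and solve Σ zᵢ(Kᵢ−1)/(1+ψ(Kᵢ−1)) = 0.
Check two-phase: ΣzᵢKᵢ = 1.3791 > 1 and Σzᵢ/Kᵢ = 1.4958 > 1, so g(0) = 0.3791 > 0 and g(1) = -0.4958 < 0.
Iterate (Newton) starting at ψ = 0.64:
  ψ = 0.6400: g = -0.15488, g' = -0.7439 → ψ = 0.4318
  ψ = 0.4318: g = -0.00565, g' = -0.7136 → ψ = 0.4239
Converged at ψ = 0.4239.

ψ = 0.4239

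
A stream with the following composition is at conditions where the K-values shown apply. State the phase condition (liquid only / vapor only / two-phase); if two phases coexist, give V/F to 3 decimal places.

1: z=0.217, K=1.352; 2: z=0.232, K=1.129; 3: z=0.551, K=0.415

ΣzᵢKᵢ = 0.784; Σzᵢ/Kᵢ = 1.694.
Since ΣzᵢKᵢ < 1 the mixture is below its bubble point — single liquid phase.

liquid only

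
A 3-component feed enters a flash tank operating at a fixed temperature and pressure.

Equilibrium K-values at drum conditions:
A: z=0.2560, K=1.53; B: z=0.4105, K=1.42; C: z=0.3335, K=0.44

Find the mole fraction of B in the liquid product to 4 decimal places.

x_B = 0.3432

Let β = V/F and solve Σ zᵢ(Kᵢ−1)/(1+β(Kᵢ−1)) = 0.
Feasibility: ΣzᵢKᵢ = 1.1213, Σzᵢ/Kᵢ = 1.2144 — both > 1, two phases present.
Newton–Raphson from β = 0.5:
  β = 0.5000: g = -0.00964, g' = -0.2961 → β = 0.4674
  β = 0.4674: g = -0.00012, g' = -0.2887 → β = 0.4670
Converged at β = 0.4670.
Compositions from xᵢ = zᵢ/(1+β(Kᵢ−1)), yᵢ = Kᵢxᵢ:
  A: x = 0.2052, y = 0.3140
  B: x = 0.3432, y = 0.4873
  C: x = 0.4516, y = 0.1987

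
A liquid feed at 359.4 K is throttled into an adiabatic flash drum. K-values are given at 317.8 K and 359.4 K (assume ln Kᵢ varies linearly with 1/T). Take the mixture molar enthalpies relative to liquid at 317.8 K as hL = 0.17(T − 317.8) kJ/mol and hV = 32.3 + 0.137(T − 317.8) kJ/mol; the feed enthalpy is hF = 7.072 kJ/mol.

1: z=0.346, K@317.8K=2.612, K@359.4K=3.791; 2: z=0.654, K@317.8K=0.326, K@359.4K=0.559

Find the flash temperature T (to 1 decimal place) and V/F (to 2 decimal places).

T = 325.2 K, V/F = 0.18

Adiabatic flash: solve Rachford–Rice at each trial T, then check hF = ψ·hV(T) + (1−ψ)·hL(T).
  T = 317.8 K: K = (2.612, 0.326), RR gives ψ = 0.108, H_out = 3.477 kJ/mol
  T = 359.4 K: K = (3.791, 0.559), RR gives ψ = 0.550, H_out = 24.090 kJ/mol
  T = 338.6 K: K = (3.183, 0.434), RR gives ψ = 0.312, H_out = 13.391 kJ/mol
  T = 328.2 K: K = (2.892, 0.378), RR gives ψ = 0.211, H_out = 8.497 kJ/mol
  T = 323.0 K: K = (2.751, 0.351), RR gives ψ = 0.160, H_out = 6.022 kJ/mol
  T = 325.6 K: K = (2.821, 0.364), RR gives ψ = 0.185, H_out = 7.266 kJ/mol
  T = 324.3 K: K = (2.786, 0.358), RR gives ψ = 0.173, H_out = 6.646 kJ/mol
Linear interpolation between T = 324.3 (H_out = 6.646) and T = 325.6 (H_out = 7.266) on hF = 7.072 gives T ≈ 325.2 K, at which ψ = 0.18.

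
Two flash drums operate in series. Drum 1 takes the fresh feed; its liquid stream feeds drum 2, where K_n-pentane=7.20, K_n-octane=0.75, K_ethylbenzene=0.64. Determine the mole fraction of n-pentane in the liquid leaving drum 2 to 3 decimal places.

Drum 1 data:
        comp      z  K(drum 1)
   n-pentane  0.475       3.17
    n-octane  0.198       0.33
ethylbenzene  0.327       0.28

x_n-pentane (drum 2) = 0.049

Drum 1:
Rachford–Rice: g(ψ₁) = Σ zᵢ(Kᵢ−1)/(1+ψ₁(Kᵢ−1)) = 0.
g(0) = ΣzᵢKᵢ − 1 = 0.663 and g(1) = 1 − Σzᵢ/Kᵢ = -0.918, so a root lies in (0, 1).
Iterate (Newton) starting at ψ₁ = 0.5:
  ψ₁ = 0.500: g = -0.0730, g' = -1.129 → ψ₁ = 0.435
Converged at ψ₁ = 0.435.
Drum-1 compositions:
  n-pentane: x = 0.244, y = 0.774
  n-octane: x = 0.279, y = 0.092
  ethylbenzene: x = 0.476, y = 0.133
Drum-2 feed = drum-1 liquid: z₂ = (0.2443, 0.2795, 0.4762).
Drum 2:
Rachford–Rice: g(ψ₂) = Σ zᵢ(Kᵢ−1)/(1+ψ₂(Kᵢ−1)) = 0.
Check two-phase: ΣzᵢKᵢ = 2.273 > 1 and Σzᵢ/Kᵢ = 1.151 > 1, so g(0) = 1.273 > 0 and g(1) = -0.151 < 0.
Newton iteration, ψ₂⁰ = 0.32:
  ψ₂ = 0.320: g = 0.2379, g' = -1.154 → ψ₂ = 0.526
  ψ₂ = 0.526: g = 0.0634, g' = -0.634 → ψ₂ = 0.626
  ψ₂ = 0.626: g = 0.0061, g' = -0.521 → ψ₂ = 0.638
Converged at ψ₂ = 0.638.
  n-pentane: x = 0.049, y = 0.355
  n-octane: x = 0.333, y = 0.249
  ethylbenzene: x = 0.618, y = 0.396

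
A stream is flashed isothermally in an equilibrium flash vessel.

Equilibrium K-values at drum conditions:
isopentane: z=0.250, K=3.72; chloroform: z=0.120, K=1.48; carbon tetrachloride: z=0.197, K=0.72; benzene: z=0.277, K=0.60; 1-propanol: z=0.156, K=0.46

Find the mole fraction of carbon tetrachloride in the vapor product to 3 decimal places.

y_carbon tetrachloride = 0.167

Material balance + equilibrium reduce to Σ zᵢ(Kᵢ−1)/(1+ψ(Kᵢ−1)) = 0.
Check two-phase: ΣzᵢKᵢ = 1.487 > 1 and Σzᵢ/Kᵢ = 1.223 > 1, so g(0) = 0.487 > 0 and g(1) = -0.223 < 0.
Newton iteration, ψ⁰ = 0.5:
  ψ = 0.500: g = 0.0166, g' = -0.526 → ψ = 0.531
  ψ = 0.531: g = 0.0003, g' = -0.509 → ψ = 0.532
Converged at ψ = 0.532.
Compositions from xᵢ = zᵢ/(1+ψ(Kᵢ−1)), yᵢ = Kᵢxᵢ:
  isopentane: x = 0.102, y = 0.380
  chloroform: x = 0.096, y = 0.141
  carbon tetrachloride: x = 0.231, y = 0.167
  benzene: x = 0.352, y = 0.211
  1-propanol: x = 0.219, y = 0.101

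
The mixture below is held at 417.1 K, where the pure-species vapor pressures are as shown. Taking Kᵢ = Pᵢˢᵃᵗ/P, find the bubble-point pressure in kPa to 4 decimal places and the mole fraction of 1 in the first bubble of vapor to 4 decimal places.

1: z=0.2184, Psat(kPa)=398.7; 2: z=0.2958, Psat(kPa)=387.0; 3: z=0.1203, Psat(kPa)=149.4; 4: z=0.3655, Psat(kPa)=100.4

At the bubble point ψ → 0, so ΣzᵢKᵢ = 1 with Kᵢ = Pᵢˢᵃᵗ/P ⇒ P = ΣzᵢPᵢˢᵃᵗ.
P = 0.2184·398.7 + 0.2958·387.0 + 0.1203·149.4 + 0.3655·100.4 = 256.2197 kPa
yᵢ = zᵢPᵢˢᵃᵗ/P ⇒ y_1 = 0.2184·398.7/256.2197 = 0.3398

Pbub = 256.2197 kPa, y_1 = 0.3398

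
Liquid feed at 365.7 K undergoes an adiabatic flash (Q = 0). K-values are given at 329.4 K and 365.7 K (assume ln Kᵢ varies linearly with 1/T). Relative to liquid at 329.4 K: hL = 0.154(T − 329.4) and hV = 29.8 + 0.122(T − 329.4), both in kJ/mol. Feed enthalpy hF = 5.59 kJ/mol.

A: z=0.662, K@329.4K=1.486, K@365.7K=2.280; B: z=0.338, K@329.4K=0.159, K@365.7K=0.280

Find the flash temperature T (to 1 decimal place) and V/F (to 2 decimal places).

Adiabatic flash: solve Rachford–Rice at each trial T, then check hF = ψ·hV(T) + (1−ψ)·hL(T).
  T = 329.4 K: K = (1.486, 0.159), RR gives ψ = 0.092, H_out = 2.732 kJ/mol
  T = 365.7 K: K = (2.280, 0.280), RR gives ψ = 0.655, H_out = 24.359 kJ/mol
  T = 347.5 K: K = (1.860, 0.214), RR gives ψ = 0.449, H_out = 15.917 kJ/mol
  T = 338.4 K: K = (1.667, 0.185), RR gives ψ = 0.305, H_out = 10.395 kJ/mol
  T = 333.9 K: K = (1.575, 0.172), RR gives ψ = 0.211, H_out = 6.960 kJ/mol
  T = 331.6 K: K = (1.529, 0.165), RR gives ψ = 0.154, H_out = 4.922 kJ/mol
  T = 332.8 K: K = (1.553, 0.169), RR gives ψ = 0.185, H_out = 6.014 kJ/mol
Linear interpolation between T = 331.6 (H_out = 4.922) and T = 332.8 (H_out = 6.014) on hF = 5.59 gives T ≈ 332.3 K, at which ψ = 0.17.

T = 332.3 K, V/F = 0.17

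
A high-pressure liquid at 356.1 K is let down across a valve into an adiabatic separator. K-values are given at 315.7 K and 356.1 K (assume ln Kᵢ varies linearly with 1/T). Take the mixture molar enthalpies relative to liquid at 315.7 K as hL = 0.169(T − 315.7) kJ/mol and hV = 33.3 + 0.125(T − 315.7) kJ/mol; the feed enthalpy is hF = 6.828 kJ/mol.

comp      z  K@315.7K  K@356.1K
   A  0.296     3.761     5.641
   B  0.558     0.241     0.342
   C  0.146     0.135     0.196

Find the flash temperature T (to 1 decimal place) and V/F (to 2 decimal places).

Adiabatic flash: solve Rachford–Rice at each trial T, then check hF = ψ·hV(T) + (1−ψ)·hL(T).
  T = 315.7 K: K = (3.761, 0.241, 0.135), RR gives ψ = 0.124, H_out = 4.126 kJ/mol
  T = 356.1 K: K = (5.641, 0.342, 0.196), RR gives ψ = 0.278, H_out = 15.578 kJ/mol
  T = 335.9 K: K = (4.663, 0.290, 0.164), RR gives ψ = 0.210, H_out = 10.209 kJ/mol
  T = 325.8 K: K = (4.202, 0.265, 0.149), RR gives ψ = 0.170, H_out = 7.291 kJ/mol
  T = 320.8 K: K = (3.981, 0.253, 0.142), RR gives ψ = 0.148, H_out = 5.761 kJ/mol
  T = 323.3 K: K = (4.091, 0.259, 0.146), RR gives ψ = 0.159, H_out = 6.535 kJ/mol
  T = 324.6 K: K = (4.148, 0.262, 0.148), RR gives ψ = 0.165, H_out = 6.930 kJ/mol
Linear interpolation between T = 323.3 (H_out = 6.535) and T = 324.6 (H_out = 6.930) on hF = 6.828 gives T ≈ 324.3 K, at which ψ = 0.16.

T = 324.3 K, V/F = 0.16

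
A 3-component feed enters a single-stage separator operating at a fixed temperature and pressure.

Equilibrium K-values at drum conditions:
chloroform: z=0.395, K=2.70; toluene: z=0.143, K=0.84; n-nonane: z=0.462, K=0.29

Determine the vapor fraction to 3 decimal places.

ψ = 0.304

Newton iteration, ψ⁰ = 0.43:
  ψ = 0.430: g = -0.1088, g' = -0.868 → ψ = 0.305
  ψ = 0.305: g = -0.0002, g' = -0.879 → ψ = 0.304
Converged at ψ = 0.304.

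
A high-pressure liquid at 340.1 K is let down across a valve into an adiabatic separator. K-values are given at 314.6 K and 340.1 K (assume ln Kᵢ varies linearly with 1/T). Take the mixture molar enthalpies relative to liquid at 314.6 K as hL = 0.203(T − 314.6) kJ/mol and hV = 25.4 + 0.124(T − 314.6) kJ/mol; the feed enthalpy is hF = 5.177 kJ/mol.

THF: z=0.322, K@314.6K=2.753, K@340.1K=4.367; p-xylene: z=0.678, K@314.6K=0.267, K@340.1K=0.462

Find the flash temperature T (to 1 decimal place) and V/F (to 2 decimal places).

T = 321.5 K, V/F = 0.15

Adiabatic flash: solve Rachford–Rice at each trial T, then check hF = ψ·hV(T) + (1−ψ)·hL(T).
  T = 314.6 K: K = (2.753, 0.267), RR gives ψ = 0.053, H_out = 1.334 kJ/mol
  T = 340.1 K: K = (4.367, 0.462), RR gives ψ = 0.397, H_out = 14.464 kJ/mol
  T = 327.4 K: K = (3.502, 0.355), RR gives ψ = 0.229, H_out = 8.171 kJ/mol
  T = 321.0 K: K = (3.112, 0.309), RR gives ψ = 0.145, H_out = 4.908 kJ/mol
  T = 324.2 K: K = (3.303, 0.332), RR gives ψ = 0.187, H_out = 6.565 kJ/mol
  T = 322.6 K: K = (3.207, 0.320), RR gives ψ = 0.166, H_out = 5.745 kJ/mol
Linear interpolation between T = 321.0 (H_out = 4.908) and T = 322.6 (H_out = 5.745) on hF = 5.177 gives T ≈ 321.5 K, at which ψ = 0.15.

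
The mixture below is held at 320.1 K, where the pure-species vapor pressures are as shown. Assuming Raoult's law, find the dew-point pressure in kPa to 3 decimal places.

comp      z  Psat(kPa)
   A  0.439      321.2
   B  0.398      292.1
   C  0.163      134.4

Pdew = 253.672 kPa

At the dew point ψ → 1, so Σzᵢ/Kᵢ = 1 with Kᵢ = Pᵢˢᵃᵗ/P ⇒ 1/P = Σzᵢ/Pᵢˢᵃᵗ.
1/P = 0.439/321.2 + 0.398/292.1 + 0.163/134.4 = 0.003942 ⇒ P = 253.672 kPa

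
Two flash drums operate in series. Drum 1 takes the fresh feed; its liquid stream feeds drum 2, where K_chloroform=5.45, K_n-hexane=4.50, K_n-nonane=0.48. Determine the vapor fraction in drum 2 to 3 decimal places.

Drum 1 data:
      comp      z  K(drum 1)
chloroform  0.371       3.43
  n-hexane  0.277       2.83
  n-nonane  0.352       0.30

Drum 1:
Let ψ₁ = V/F and solve Σ zᵢ(Kᵢ−1)/(1+ψ₁(Kᵢ−1)) = 0.
g(0) = ΣzᵢKᵢ − 1 = 1.162 and g(1) = 1 − Σzᵢ/Kᵢ = -0.379, so a root lies in (0, 1).
Iterate (Newton) starting at ψ₁ = 0.35:
  ψ₁ = 0.350: g = 0.4698, g' = -1.287 → ψ₁ = 0.715
  ψ₁ = 0.715: g = 0.0556, g' = -1.158 → ψ₁ = 0.763
  ψ₁ = 0.763: g = -0.0015, g' = -1.225 → ψ₁ = 0.762
Converged at ψ₁ = 0.762.
Drum-1 compositions:
  chloroform: x = 0.130, y = 0.446
  n-hexane: x = 0.116, y = 0.327
  n-nonane: x = 0.754, y = 0.226
Drum-2 feed = drum-1 liquid: z₂ = (0.1301, 0.1157, 0.7542).
Drum 2:
Let ψ₂ = V/F and solve Σ zᵢ(Kᵢ−1)/(1+ψ₂(Kᵢ−1)) = 0.
Feasibility: ΣzᵢKᵢ = 1.592, Σzᵢ/Kᵢ = 1.621 — both > 1, two phases present.
Newton iteration, ψ₂⁰ = 0.5:
  ψ₂ = 0.500: g = -0.2032, g' = -0.808 → ψ₂ = 0.248
  ψ₂ = 0.248: g = 0.0413, g' = -1.256 → ψ₂ = 0.281
  ψ₂ = 0.281: g = 0.0018, g' = -1.148 → ψ₂ = 0.283
Converged at ψ₂ = 0.283.
  chloroform: x = 0.058, y = 0.314
  n-hexane: x = 0.058, y = 0.262
  n-nonane: x = 0.884, y = 0.424

V/F (drum 2) = 0.283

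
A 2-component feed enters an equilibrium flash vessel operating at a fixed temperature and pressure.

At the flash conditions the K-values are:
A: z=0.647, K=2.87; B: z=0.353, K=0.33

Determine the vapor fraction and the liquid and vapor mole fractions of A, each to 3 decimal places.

Material balance + equilibrium reduce to Σ zᵢ(Kᵢ−1)/(1+ψ(Kᵢ−1)) = 0.
Check two-phase: ΣzᵢKᵢ = 1.973 > 1 and Σzᵢ/Kᵢ = 1.295 > 1, so g(0) = 0.973 > 0 and g(1) = -0.295 < 0.
Binary case is linear: z₁(K₁−1)(1+ψ(K₂−1)) + z₂(K₂−1)(1+ψ(K₁−1)) = 0
⇒ ψ = [z₁(K₁−1)+z₂(K₂−1)] / [−(K₁−1)(K₂−1)] = 0.9734/1.2529 = 0.777
Compositions from xᵢ = zᵢ/(1+ψ(Kᵢ−1)), yᵢ = Kᵢxᵢ:
  A: x = 0.264, y = 0.757
  B: x = 0.736, y = 0.243

ψ = 0.777, x_A = 0.264, y_A = 0.757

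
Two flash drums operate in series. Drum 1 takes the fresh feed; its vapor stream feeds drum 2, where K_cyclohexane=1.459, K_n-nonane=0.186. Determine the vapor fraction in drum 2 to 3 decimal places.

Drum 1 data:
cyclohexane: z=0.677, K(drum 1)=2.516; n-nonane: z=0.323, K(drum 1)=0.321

V/F (drum 2) = 0.473

Drum 1:
Material balance + equilibrium reduce to Σ zᵢ(Kᵢ−1)/(1+ψ₁(Kᵢ−1)) = 0.
Check two-phase: ΣzᵢKᵢ = 1.807 > 1 and Σzᵢ/Kᵢ = 1.275 > 1, so g(0) = 0.807 > 0 and g(1) = -0.275 < 0.
Binary case is linear: z₁(K₁−1)(1+ψ₁(K₂−1)) + z₂(K₂−1)(1+ψ₁(K₁−1)) = 0
⇒ ψ₁ = [z₁(K₁−1)+z₂(K₂−1)] / [−(K₁−1)(K₂−1)] = 0.8070/1.0294 = 0.784
Drum-1 compositions:
  cyclohexane: x = 0.309, y = 0.778
  n-nonane: x = 0.691, y = 0.222
Drum-2 feed = drum-1 vapor: z₂ = (0.7783, 0.2217).
Drum 2:
Let ψ₂ = V/F and solve Σ zᵢ(Kᵢ−1)/(1+ψ₂(Kᵢ−1)) = 0.
Feasibility: ΣzᵢKᵢ = 1.177, Σzᵢ/Kᵢ = 1.725 — both > 1, two phases present.
Newton iteration, ψ₂⁰ = 0.67:
  ψ₂ = 0.670: g = -0.1237, g' = -0.807 → ψ₂ = 0.517
  ψ₂ = 0.517: g = -0.0227, g' = -0.545 → ψ₂ = 0.475
  ψ₂ = 0.475: g = -0.0009, g' = -0.501 → ψ₂ = 0.473
Converged at ψ₂ = 0.473.
  cyclohexane: x = 0.639, y = 0.933
  n-nonane: x = 0.361, y = 0.067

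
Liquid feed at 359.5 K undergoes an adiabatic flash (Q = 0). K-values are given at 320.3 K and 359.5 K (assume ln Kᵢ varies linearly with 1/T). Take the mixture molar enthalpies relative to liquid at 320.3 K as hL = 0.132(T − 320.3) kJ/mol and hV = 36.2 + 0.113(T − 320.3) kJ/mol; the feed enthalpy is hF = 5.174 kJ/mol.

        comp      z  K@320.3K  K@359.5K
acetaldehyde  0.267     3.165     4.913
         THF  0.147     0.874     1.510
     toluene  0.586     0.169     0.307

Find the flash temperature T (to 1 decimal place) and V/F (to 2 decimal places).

T = 328.6 K, V/F = 0.11

Adiabatic flash: solve Rachford–Rice at each trial T, then check hF = ψ·hV(T) + (1−ψ)·hL(T).
  T = 320.3 K: K = (3.165, 0.874, 0.169), RR gives ψ = 0.047, H_out = 1.684 kJ/mol
  T = 359.5 K: K = (4.913, 1.510, 0.307), RR gives ψ = 0.325, H_out = 16.699 kJ/mol
  T = 339.9 K: K = (3.994, 1.167, 0.232), RR gives ψ = 0.194, H_out = 9.547 kJ/mol
  T = 330.1 K: K = (3.568, 1.014, 0.199), RR gives ψ = 0.125, H_out = 5.779 kJ/mol
  T = 325.2 K: K = (3.363, 0.943, 0.184), RR gives ψ = 0.087, H_out = 3.785 kJ/mol
  T = 327.6 K: K = (3.463, 0.977, 0.191), RR gives ψ = 0.106, H_out = 4.773 kJ/mol
  T = 328.9 K: K = (3.517, 0.996, 0.195), RR gives ψ = 0.116, H_out = 5.299 kJ/mol
Linear interpolation between T = 327.6 (H_out = 4.773) and T = 328.9 (H_out = 5.299) on hF = 5.174 gives T ≈ 328.6 K, at which ψ = 0.11.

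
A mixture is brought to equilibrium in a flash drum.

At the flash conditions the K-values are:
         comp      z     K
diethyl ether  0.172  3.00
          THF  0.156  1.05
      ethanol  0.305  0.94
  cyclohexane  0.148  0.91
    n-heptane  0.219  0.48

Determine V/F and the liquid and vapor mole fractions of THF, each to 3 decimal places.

Material balance + equilibrium reduce to Σ zᵢ(Kᵢ−1)/(1+V/F(Kᵢ−1)) = 0.
Feasibility: ΣzᵢKᵢ = 1.206, Σzᵢ/Kᵢ = 1.149 — both > 1, two phases present.
Iterate (Newton) starting at V/F = 0.5:
  V/F = 0.500: g = -0.0071, g' = -0.283 → V/F = 0.475
Converged at V/F = 0.475.
Compositions from xᵢ = zᵢ/(1+V/F(Kᵢ−1)), yᵢ = Kᵢxᵢ:
  diethyl ether: x = 0.088, y = 0.265
  THF: x = 0.152, y = 0.160
  ethanol: x = 0.314, y = 0.295
  cyclohexane: x = 0.155, y = 0.141
  n-heptane: x = 0.291, y = 0.140

V/F = 0.475, x_THF = 0.152, y_THF = 0.160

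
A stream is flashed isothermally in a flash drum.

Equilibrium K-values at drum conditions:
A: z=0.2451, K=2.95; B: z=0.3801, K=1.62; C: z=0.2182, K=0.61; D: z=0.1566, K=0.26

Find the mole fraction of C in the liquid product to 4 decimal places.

Let ψ = V/F and solve Σ zᵢ(Kᵢ−1)/(1+ψ(Kᵢ−1)) = 0.
g(0) = ΣzᵢKᵢ − 1 = 0.5126 and g(1) = 1 − Σzᵢ/Kᵢ = -0.2777, so a root lies in (0, 1).
Newton–Raphson from ψ = 0.5:
  ψ = 0.5000: g = 0.13224, g' = -0.5913 → ψ = 0.7236
  ψ = 0.7236: g = -0.00712, g' = -0.6918 → ψ = 0.7133
Converged at ψ = 0.7133.
Compositions from xᵢ = zᵢ/(1+ψ(Kᵢ−1)), yᵢ = Kᵢxᵢ:
  A: x = 0.1025, y = 0.3024
  B: x = 0.2636, y = 0.4270
  C: x = 0.3023, y = 0.1844
  D: x = 0.3316, y = 0.0862

x_C = 0.3023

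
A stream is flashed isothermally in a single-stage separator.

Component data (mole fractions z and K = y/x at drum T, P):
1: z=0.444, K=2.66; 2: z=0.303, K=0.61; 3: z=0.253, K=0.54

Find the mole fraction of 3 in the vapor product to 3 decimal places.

Material balance + equilibrium reduce to Σ zᵢ(Kᵢ−1)/(1+V/F(Kᵢ−1)) = 0.
Feasibility: ΣzᵢKᵢ = 1.502, Σzᵢ/Kᵢ = 1.132 — both > 1, two phases present.
Newton–Raphson from V/F = 0.5:
  V/F = 0.500: g = 0.1048, g' = -0.527 → V/F = 0.699
  V/F = 0.699: g = 0.0072, g' = -0.466 → V/F = 0.714
Converged at V/F = 0.714.
Compositions from xᵢ = zᵢ/(1+V/F(Kᵢ−1)), yᵢ = Kᵢxᵢ:
  1: x = 0.203, y = 0.540
  2: x = 0.420, y = 0.256
  3: x = 0.377, y = 0.203

y_3 = 0.203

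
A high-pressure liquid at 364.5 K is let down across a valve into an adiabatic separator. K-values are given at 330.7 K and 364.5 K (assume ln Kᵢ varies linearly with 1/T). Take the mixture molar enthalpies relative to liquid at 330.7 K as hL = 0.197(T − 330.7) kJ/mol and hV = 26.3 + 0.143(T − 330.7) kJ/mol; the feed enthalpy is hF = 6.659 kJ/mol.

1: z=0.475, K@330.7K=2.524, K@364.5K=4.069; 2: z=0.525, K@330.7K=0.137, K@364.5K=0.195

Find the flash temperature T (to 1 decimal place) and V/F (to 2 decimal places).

T = 333.6 K, V/F = 0.23

Adiabatic flash: solve Rachford–Rice at each trial T, then check hF = ψ·hV(T) + (1−ψ)·hL(T).
  T = 330.7 K: K = (2.524, 0.137), RR gives ψ = 0.206, H_out = 5.416 kJ/mol
  T = 364.5 K: K = (4.069, 0.195), RR gives ψ = 0.419, H_out = 16.913 kJ/mol
  T = 347.6 K: K = (3.242, 0.165), RR gives ψ = 0.335, H_out = 11.824 kJ/mol
  T = 339.1 K: K = (2.867, 0.151), RR gives ψ = 0.278, H_out = 8.841 kJ/mol
  T = 334.9 K: K = (2.692, 0.144), RR gives ψ = 0.245, H_out = 7.202 kJ/mol
  T = 332.8 K: K = (2.607, 0.140), RR gives ψ = 0.226, H_out = 6.330 kJ/mol
Linear interpolation between T = 332.8 (H_out = 6.330) and T = 334.9 (H_out = 7.202) on hF = 6.659 gives T ≈ 333.6 K, at which ψ = 0.23.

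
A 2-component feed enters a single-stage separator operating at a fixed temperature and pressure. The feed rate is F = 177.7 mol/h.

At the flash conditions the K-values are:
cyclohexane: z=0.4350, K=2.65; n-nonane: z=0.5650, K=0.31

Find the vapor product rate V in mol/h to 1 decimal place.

V = 51.2 mol/h

Let ψ = V/F and solve Σ zᵢ(Kᵢ−1)/(1+ψ(Kᵢ−1)) = 0.
Feasibility: ΣzᵢKᵢ = 1.3279, Σzᵢ/Kᵢ = 1.9867 — both > 1, two phases present.
Binary case is linear: z₁(K₁−1)(1+ψ(K₂−1)) + z₂(K₂−1)(1+ψ(K₁−1)) = 0
⇒ ψ = [z₁(K₁−1)+z₂(K₂−1)] / [−(K₁−1)(K₂−1)] = 0.32790/1.13850 = 0.2880
Then V = ψ·F = 0.2880·177.7 = 51.2 mol/h and L = F − V = 126.5 mol/h.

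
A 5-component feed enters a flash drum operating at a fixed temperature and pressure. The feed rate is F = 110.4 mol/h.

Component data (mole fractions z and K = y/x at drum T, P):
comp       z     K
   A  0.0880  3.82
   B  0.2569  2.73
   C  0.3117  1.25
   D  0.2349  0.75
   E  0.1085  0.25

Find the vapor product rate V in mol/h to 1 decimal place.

V = 96.7 mol/h

Iterate (Newton) starting at ψ = 0.47:
  ψ = 0.4700: g = 0.22935, g' = -0.5433 → ψ = 0.8921
  ψ = 0.8921: g = -0.01246, g' = -0.7702 → ψ = 0.8760
  ψ = 0.8760: g = -0.00029, g' = -0.7355 → ψ = 0.8756
Converged at ψ = 0.8756.
Then V = ψ·F = 0.8756·110.4 = 96.7 mol/h and L = F − V = 13.7 mol/h.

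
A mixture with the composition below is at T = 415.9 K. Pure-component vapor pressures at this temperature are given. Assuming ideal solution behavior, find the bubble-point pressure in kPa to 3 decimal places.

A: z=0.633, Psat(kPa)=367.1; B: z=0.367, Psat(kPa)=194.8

Pbub = 303.866 kPa

At the bubble point ψ → 0, so ΣzᵢKᵢ = 1 with Kᵢ = Pᵢˢᵃᵗ/P ⇒ P = ΣzᵢPᵢˢᵃᵗ.
P = 0.633·367.1 + 0.367·194.8 = 303.866 kPa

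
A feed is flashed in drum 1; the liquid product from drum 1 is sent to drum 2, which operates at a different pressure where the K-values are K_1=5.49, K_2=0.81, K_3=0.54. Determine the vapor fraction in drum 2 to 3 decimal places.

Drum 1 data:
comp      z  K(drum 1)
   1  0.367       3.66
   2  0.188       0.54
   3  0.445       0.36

V/F (drum 2) = 0.284

Drum 1:
Rachford–Rice: g(ψ₁) = Σ zᵢ(Kᵢ−1)/(1+ψ₁(Kᵢ−1)) = 0.
Check two-phase: ΣzᵢKᵢ = 1.605 > 1 and Σzᵢ/Kᵢ = 1.685 > 1, so g(0) = 0.605 > 0 and g(1) = -0.685 < 0.
Iterate (Newton) starting at ψ₁ = 0.5:
  ψ₁ = 0.500: g = -0.1122, g' = -0.940 → ψ₁ = 0.381
  ψ₁ = 0.381: g = 0.0037, g' = -1.018 → ψ₁ = 0.384
Converged at ψ₁ = 0.384.
Drum-1 compositions:
  1: x = 0.181, y = 0.664
  2: x = 0.228, y = 0.123
  3: x = 0.590, y = 0.212
Drum-2 feed = drum-1 liquid: z₂ = (0.1815, 0.2284, 0.5901).
Drum 2:
Let ψ₂ = V/F and solve Σ zᵢ(Kᵢ−1)/(1+ψ₂(Kᵢ−1)) = 0.
Check two-phase: ΣzᵢKᵢ = 1.500 > 1 and Σzᵢ/Kᵢ = 1.408 > 1, so g(0) = 0.500 > 0 and g(1) = -0.408 < 0.
Iterate (Newton) starting at ψ₂ = 0.36:
  ψ₂ = 0.360: g = -0.0605, g' = -0.723 → ψ₂ = 0.276
  ψ₂ = 0.276: g = 0.0068, g' = -0.902 → ψ₂ = 0.284
Converged at ψ₂ = 0.284.
  1: x = 0.080, y = 0.438
  2: x = 0.241, y = 0.196
  3: x = 0.679, y = 0.367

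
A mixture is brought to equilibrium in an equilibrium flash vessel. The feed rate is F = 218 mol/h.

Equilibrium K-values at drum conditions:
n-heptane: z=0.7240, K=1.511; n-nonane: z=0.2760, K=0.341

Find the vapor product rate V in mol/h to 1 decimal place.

Rachford–Rice: g(V/F) = Σ zᵢ(Kᵢ−1)/(1+V/F(Kᵢ−1)) = 0.
Check two-phase: ΣzᵢKᵢ = 1.1881 > 1 and Σzᵢ/Kᵢ = 1.2885 > 1, so g(0) = 0.1881 > 0 and g(1) = -0.2885 < 0.
Binary case is linear: z₁(K₁−1)(1+V/F(K₂−1)) + z₂(K₂−1)(1+V/F(K₁−1)) = 0
⇒ V/F = [z₁(K₁−1)+z₂(K₂−1)] / [−(K₁−1)(K₂−1)] = 0.18808/0.33675 = 0.5585
Then V = V/F·F = 0.5585·218 = 121.8 mol/h and L = F − V = 96.2 mol/h.

V = 121.8 mol/h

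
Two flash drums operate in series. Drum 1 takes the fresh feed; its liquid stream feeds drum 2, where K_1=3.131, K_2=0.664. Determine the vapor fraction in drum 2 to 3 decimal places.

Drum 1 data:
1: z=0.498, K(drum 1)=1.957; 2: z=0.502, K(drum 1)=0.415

Drum 1:
Rachford–Rice: g(ψ₁) = Σ zᵢ(Kᵢ−1)/(1+ψ₁(Kᵢ−1)) = 0.
Feasibility: ΣzᵢKᵢ = 1.183, Σzᵢ/Kᵢ = 1.464 — both > 1, two phases present.
Iterate (Newton) starting at ψ₁ = 0.5:
  ψ₁ = 0.500: g = -0.0927, g' = -0.552 → ψ₁ = 0.332
  ψ₁ = 0.332: g = -0.0028, g' = -0.527 → ψ₁ = 0.327
Converged at ψ₁ = 0.327.
Drum-1 compositions:
  1: x = 0.379, y = 0.742
  2: x = 0.621, y = 0.258
Drum-2 feed = drum-1 liquid: z₂ = (0.3794, 0.6206).
Drum 2:
Material balance + equilibrium reduce to Σ zᵢ(Kᵢ−1)/(1+ψ₂(Kᵢ−1)) = 0.
g(0) = ΣzᵢKᵢ − 1 = 0.600 and g(1) = 1 − Σzᵢ/Kᵢ = -0.056, so a root lies in (0, 1).
Binary case is linear: z₁(K₁−1)(1+ψ₂(K₂−1)) + z₂(K₂−1)(1+ψ₂(K₁−1)) = 0
⇒ ψ₂ = [z₁(K₁−1)+z₂(K₂−1)] / [−(K₁−1)(K₂−1)] = 0.5999/0.7160 = 0.838
  1: x = 0.136, y = 0.426
  2: x = 0.864, y = 0.574

V/F (drum 2) = 0.838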